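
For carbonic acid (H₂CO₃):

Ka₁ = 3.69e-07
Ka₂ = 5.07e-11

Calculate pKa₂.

pKa₂ = -log(Ka₂) = -log(5.07e-11) = 10.29.

pK_{a2} = 10.29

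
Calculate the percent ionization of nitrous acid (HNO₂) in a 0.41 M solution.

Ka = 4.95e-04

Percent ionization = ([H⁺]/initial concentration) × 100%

Using Ka equilibrium: x² + Ka×x - Ka×C = 0. Solving: [H⁺] = 1.4001e-02. Percent = (1.4001e-02/0.41) × 100

Percent ionization = 3.41%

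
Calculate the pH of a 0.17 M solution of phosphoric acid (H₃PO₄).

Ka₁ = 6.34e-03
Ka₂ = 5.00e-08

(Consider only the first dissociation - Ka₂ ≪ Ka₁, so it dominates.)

First dissociation dominates. From Ka₁ = [H⁺][HA⁻]/[H₂A], x² + Ka₁·x − Ka₁·C = 0 with C = 0.17 M and Ka₁ = 6.34e-03. Solving: [H⁺] = (−Ka₁ + √(Ka₁² + 4·Ka₁·C)) / 2 = 2.9813e-02 M. pH = -log(2.9813e-02) = 1.53.

pH = 1.53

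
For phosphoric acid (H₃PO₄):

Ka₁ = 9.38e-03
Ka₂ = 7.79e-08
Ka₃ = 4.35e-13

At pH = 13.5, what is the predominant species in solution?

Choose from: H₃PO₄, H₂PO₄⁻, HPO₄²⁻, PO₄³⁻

pKa₁ = 2.03, pKa₂ = 7.11, pKa₃ = 12.36. For a polyprotic acid the predominant species crosses at each pKa: below pKa_n the protonated form dominates, above it the deprotonated form does. At pH = 13.5, the predominant species is PO₄³⁻.

PO₄³⁻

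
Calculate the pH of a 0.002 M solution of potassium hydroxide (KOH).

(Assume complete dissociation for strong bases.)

[OH⁻] = 0.002 M for strong base. pOH = -log[OH⁻] = 2.70, pH = 14 - pOH

pH = 11.30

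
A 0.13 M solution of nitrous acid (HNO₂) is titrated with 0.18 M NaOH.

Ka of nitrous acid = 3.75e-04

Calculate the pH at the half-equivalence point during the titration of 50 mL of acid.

At half-equivalence [HA] = [A⁻], so Henderson-Hasselbalch gives pH = pKa = -log(3.75e-04) = 3.43.

pH = pKa = 3.43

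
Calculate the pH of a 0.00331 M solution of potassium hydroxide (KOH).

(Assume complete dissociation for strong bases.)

[OH⁻] = 0.00331 M for strong base. pOH = -log[OH⁻] = 2.48, pH = 14 - pOH

pH = 11.52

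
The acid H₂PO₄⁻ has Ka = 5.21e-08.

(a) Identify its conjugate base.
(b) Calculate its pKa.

(a) The conjugate base is formed by removing one H⁺ from H₂PO₄⁻, giving HPO₄²⁻. (b) pKa = -log(Ka) = -log(5.21e-08) = 7.28.

Conjugate base: HPO₄²⁻; pK_a = 7.28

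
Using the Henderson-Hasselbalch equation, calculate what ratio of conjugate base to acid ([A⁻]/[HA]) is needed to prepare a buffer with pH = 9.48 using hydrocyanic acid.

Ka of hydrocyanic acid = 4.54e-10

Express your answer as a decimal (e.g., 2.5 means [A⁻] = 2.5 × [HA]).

pKa = -log(4.54e-10) = 9.3429. pH = pKa + log([A⁻]/[HA]), so log([A⁻]/[HA]) = pH − pKa = 9.48 − 9.3429 = 0.1371. [A⁻]/[HA] = 10^(0.1371) = 1.37

[A⁻]/[HA] = 1.37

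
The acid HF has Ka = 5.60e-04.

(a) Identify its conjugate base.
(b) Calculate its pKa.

(a) The conjugate base is formed by removing one H⁺ from HF, giving F⁻. (b) pKa = -log(Ka) = -log(5.60e-04) = 3.25.

Conjugate base: F⁻; pK_a = 3.25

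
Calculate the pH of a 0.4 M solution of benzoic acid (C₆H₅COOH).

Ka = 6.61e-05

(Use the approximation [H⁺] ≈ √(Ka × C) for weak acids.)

[H⁺] = √(Ka × C) = √(6.61e-05 × 0.4) = 5.1420e-03. pH = -log(5.1420e-03)

pH = 2.29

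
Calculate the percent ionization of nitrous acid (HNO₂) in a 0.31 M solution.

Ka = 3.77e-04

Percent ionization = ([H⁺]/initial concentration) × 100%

Using Ka equilibrium: x² + Ka×x - Ka×C = 0. Solving: [H⁺] = 1.0624e-02. Percent = (1.0624e-02/0.31) × 100

Percent ionization = 3.43%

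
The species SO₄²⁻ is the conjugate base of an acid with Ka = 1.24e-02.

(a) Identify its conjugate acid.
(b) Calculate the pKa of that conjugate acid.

(a) The conjugate acid is formed by adding one H⁺ to SO₄²⁻, giving HSO₄⁻. (b) pKa = -log(Ka) = -log(1.24e-02) = 1.91.

Conjugate acid: HSO₄⁻; pK_a = 1.91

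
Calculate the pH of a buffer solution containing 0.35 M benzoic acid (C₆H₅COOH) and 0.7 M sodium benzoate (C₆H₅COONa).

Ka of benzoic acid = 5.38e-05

pKa = -log(5.38e-05) = 4.27. pH = pKa + log([A⁻]/[HA]) = 4.27 + log(0.7/0.35)

pH = 4.57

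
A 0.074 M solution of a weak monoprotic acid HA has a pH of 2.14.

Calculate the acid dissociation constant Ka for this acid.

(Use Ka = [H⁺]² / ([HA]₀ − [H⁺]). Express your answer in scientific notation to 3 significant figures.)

[H⁺] = 10^(−pH) = 10^(−2.14) = 7.244e-03 M. For HA ⇌ H⁺ + A⁻, Ka = [H⁺][A⁻]/[HA] = [H⁺]² / ([HA]₀ − [H⁺]) = (7.244e-03)² / (0.074 − 7.244e-03) = 7.86e-04.

K_a = 7.86e-04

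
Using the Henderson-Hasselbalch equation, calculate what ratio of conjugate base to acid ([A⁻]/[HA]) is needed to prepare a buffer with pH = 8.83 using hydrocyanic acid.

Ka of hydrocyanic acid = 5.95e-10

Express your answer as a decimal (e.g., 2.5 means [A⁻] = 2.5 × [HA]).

pKa = -log(5.95e-10) = 9.2255. pH = pKa + log([A⁻]/[HA]), so log([A⁻]/[HA]) = pH − pKa = 8.83 − 9.2255 = -0.3955. [A⁻]/[HA] = 10^(-0.3955) = 0.402

[A⁻]/[HA] = 0.402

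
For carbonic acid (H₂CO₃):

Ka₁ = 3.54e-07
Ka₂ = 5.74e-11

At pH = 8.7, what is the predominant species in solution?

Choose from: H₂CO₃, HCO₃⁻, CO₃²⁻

pKa₁ = 6.45, pKa₂ = 10.24. For a polyprotic acid the predominant species crosses at each pKa: below pKa_n the protonated form dominates, above it the deprotonated form does. At pH = 8.7, the predominant species is HCO₃⁻.

HCO₃⁻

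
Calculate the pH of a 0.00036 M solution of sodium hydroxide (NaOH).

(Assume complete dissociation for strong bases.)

[OH⁻] = 0.00036 M for strong base. pOH = -log[OH⁻] = 3.44, pH = 14 - pOH

pH = 10.56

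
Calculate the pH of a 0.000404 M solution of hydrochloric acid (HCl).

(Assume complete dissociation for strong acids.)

[H⁺] = 0.000404 M for strong acid. pH = -log[H⁺] = -log(0.000404)

pH = 3.39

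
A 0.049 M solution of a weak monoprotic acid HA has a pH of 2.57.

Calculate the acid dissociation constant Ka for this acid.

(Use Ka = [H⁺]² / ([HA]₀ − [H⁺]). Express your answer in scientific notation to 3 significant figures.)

[H⁺] = 10^(−pH) = 10^(−2.57) = 2.692e-03 M. For HA ⇌ H⁺ + A⁻, Ka = [H⁺][A⁻]/[HA] = [H⁺]² / ([HA]₀ − [H⁺]) = (2.692e-03)² / (0.049 − 2.692e-03) = 1.56e-04.

K_a = 1.56e-04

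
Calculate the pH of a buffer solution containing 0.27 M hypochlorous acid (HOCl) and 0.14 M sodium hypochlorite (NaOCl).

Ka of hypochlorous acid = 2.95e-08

pKa = -log(2.95e-08) = 7.53. pH = pKa + log([A⁻]/[HA]) = 7.53 + log(0.14/0.27)

pH = 7.24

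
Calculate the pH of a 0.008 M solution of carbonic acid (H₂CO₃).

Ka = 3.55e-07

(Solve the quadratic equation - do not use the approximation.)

x² + Ka×x - Ka×C = 0. Using quadratic formula: [H⁺] = 5.3114e-05

pH = 4.27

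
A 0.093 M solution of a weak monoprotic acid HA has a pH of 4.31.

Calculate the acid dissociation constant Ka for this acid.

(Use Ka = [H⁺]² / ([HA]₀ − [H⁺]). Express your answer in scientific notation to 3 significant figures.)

[H⁺] = 10^(−pH) = 10^(−4.31) = 4.898e-05 M. For HA ⇌ H⁺ + A⁻, Ka = [H⁺][A⁻]/[HA] = [H⁺]² / ([HA]₀ − [H⁺]) = (4.898e-05)² / (0.093 − 4.898e-05) = 2.58e-08.

K_a = 2.58e-08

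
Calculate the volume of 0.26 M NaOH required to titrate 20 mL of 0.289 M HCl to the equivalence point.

At equivalence: moles acid = moles base. moles HCl = 0.289 × 20/1000 = 0.00578 mol. V_base = moles / 0.26 × 1000 = 22.2 mL.

V_{base} = 22.2 mL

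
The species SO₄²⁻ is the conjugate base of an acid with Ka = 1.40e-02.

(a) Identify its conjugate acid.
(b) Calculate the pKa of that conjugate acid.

(a) The conjugate acid is formed by adding one H⁺ to SO₄²⁻, giving HSO₄⁻. (b) pKa = -log(Ka) = -log(1.40e-02) = 1.85.

Conjugate acid: HSO₄⁻; pK_a = 1.85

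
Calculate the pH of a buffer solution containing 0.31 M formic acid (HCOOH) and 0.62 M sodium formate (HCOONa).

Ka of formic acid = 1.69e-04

pKa = -log(1.69e-04) = 3.77. pH = pKa + log([A⁻]/[HA]) = 3.77 + log(0.62/0.31)

pH = 4.07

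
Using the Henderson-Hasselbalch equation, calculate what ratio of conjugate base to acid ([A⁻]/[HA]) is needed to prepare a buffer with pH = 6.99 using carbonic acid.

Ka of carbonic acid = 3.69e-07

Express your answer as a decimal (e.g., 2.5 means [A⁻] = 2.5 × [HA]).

pKa = -log(3.69e-07) = 6.4330. pH = pKa + log([A⁻]/[HA]), so log([A⁻]/[HA]) = pH − pKa = 6.99 − 6.4330 = 0.5570. [A⁻]/[HA] = 10^(0.5570) = 3.61

[A⁻]/[HA] = 3.61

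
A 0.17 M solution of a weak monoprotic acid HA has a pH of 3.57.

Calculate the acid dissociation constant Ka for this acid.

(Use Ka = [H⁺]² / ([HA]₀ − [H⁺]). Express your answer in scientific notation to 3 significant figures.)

[H⁺] = 10^(−pH) = 10^(−3.57) = 2.692e-04 M. For HA ⇌ H⁺ + A⁻, Ka = [H⁺][A⁻]/[HA] = [H⁺]² / ([HA]₀ − [H⁺]) = (2.692e-04)² / (0.17 − 2.692e-04) = 4.27e-07.

K_a = 4.27e-07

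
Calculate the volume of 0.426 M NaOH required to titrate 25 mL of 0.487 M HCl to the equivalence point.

At equivalence: moles acid = moles base. moles HCl = 0.487 × 25/1000 = 0.01217 mol. V_base = moles / 0.426 × 1000 = 28.6 mL.

V_{base} = 28.6 mL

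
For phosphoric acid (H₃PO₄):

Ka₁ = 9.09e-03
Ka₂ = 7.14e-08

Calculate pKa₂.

pKa₂ = -log(Ka₂) = -log(7.14e-08) = 7.15.

pK_{a2} = 7.15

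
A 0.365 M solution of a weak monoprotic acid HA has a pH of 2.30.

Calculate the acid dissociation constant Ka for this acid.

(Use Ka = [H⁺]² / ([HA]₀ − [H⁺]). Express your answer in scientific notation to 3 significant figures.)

[H⁺] = 10^(−pH) = 10^(−2.30) = 5.012e-03 M. For HA ⇌ H⁺ + A⁻, Ka = [H⁺][A⁻]/[HA] = [H⁺]² / ([HA]₀ − [H⁺]) = (5.012e-03)² / (0.365 − 5.012e-03) = 6.98e-05.

K_a = 6.98e-05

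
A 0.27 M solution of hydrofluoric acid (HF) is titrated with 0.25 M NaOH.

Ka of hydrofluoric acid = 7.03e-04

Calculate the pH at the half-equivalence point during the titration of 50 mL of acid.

At half-equivalence [HA] = [A⁻], so Henderson-Hasselbalch gives pH = pKa = -log(7.03e-04) = 3.15.

pH = pKa = 3.15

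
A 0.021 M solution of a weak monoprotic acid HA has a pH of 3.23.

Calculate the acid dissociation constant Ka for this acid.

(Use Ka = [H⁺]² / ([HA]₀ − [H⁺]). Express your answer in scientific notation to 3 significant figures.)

[H⁺] = 10^(−pH) = 10^(−3.23) = 5.888e-04 M. For HA ⇌ H⁺ + A⁻, Ka = [H⁺][A⁻]/[HA] = [H⁺]² / ([HA]₀ − [H⁺]) = (5.888e-04)² / (0.021 − 5.888e-04) = 1.70e-05.

K_a = 1.70e-05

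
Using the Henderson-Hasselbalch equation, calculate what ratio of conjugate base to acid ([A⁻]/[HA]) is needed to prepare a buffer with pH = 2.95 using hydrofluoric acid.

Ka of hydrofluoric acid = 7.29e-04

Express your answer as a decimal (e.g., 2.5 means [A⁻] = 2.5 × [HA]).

pKa = -log(7.29e-04) = 3.1373. pH = pKa + log([A⁻]/[HA]), so log([A⁻]/[HA]) = pH − pKa = 2.95 − 3.1373 = -0.1873. [A⁻]/[HA] = 10^(-0.1873) = 0.650

[A⁻]/[HA] = 0.650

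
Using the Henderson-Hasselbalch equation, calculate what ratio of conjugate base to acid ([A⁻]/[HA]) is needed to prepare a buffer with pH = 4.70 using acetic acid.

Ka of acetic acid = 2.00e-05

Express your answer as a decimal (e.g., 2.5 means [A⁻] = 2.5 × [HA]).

pKa = -log(2.00e-05) = 4.6990. pH = pKa + log([A⁻]/[HA]), so log([A⁻]/[HA]) = pH − pKa = 4.70 − 4.6990 = 0.0010. [A⁻]/[HA] = 10^(0.0010) = 1.00

[A⁻]/[HA] = 1.00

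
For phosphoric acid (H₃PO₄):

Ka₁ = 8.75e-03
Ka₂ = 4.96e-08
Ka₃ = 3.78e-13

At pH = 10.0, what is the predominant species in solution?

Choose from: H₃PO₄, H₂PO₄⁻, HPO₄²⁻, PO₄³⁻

pKa₁ = 2.06, pKa₂ = 7.30, pKa₃ = 12.42. For a polyprotic acid the predominant species crosses at each pKa: below pKa_n the protonated form dominates, above it the deprotonated form does. At pH = 10.0, the predominant species is HPO₄²⁻.

HPO₄²⁻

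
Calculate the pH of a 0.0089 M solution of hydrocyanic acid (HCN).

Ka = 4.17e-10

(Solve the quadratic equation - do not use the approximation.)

x² + Ka×x - Ka×C = 0. Using quadratic formula: [H⁺] = 1.9263e-06

pH = 5.72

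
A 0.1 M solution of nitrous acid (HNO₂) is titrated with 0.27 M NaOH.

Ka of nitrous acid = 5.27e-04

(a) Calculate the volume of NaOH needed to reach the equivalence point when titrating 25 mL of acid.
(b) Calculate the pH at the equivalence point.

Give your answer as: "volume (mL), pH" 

moles acid = 0.1 × 25/1000 = 0.0025 mol; V_base = moles/0.27 × 1000 = 9.3 mL. At equivalence only the conjugate base is present: [A⁻] = 0.0025/0.034 = 7.2973e-02 M. Kb = Kw/Ka = 1.90e-11; [OH⁻] = √(Kb × [A⁻]) = 1.1767e-06; pOH = 5.93; pH = 14 - pOH = 8.07.

V = 9.3 mL, pH = 8.07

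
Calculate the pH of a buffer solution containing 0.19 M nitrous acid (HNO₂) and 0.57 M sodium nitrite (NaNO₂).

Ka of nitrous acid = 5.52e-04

pKa = -log(5.52e-04) = 3.26. pH = pKa + log([A⁻]/[HA]) = 3.26 + log(0.57/0.19)

pH = 3.74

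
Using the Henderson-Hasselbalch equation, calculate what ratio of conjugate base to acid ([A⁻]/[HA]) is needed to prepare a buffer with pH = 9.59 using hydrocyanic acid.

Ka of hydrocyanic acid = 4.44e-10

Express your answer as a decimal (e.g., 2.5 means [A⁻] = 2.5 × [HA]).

pKa = -log(4.44e-10) = 9.3526. pH = pKa + log([A⁻]/[HA]), so log([A⁻]/[HA]) = pH − pKa = 9.59 − 9.3526 = 0.2374. [A⁻]/[HA] = 10^(0.2374) = 1.73

[A⁻]/[HA] = 1.73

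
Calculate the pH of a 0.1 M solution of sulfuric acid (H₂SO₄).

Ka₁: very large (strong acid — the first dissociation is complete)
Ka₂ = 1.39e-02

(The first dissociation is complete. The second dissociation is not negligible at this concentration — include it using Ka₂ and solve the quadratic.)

First dissociation is complete: [H⁺]₀ = [HSO₄⁻]₀ = C = 0.1 M. Second dissociation HSO₄⁻ ⇌ H⁺ + SO₄²⁻: let x = [SO₄²⁻]. Ka₂ = (C + x)·x / (C − x) = 1.39e-02 → x² + (C + Ka₂)·x − Ka₂·C = 0 → x² + 0.11390·x − 1.390e-03 = 0. x = (−0.11390 + √(0.11390² + 4 × 1.390e-03)) / 2 = 1.1118e-02 M. [H⁺] = C + x = 0.1 + 1.1118e-02 = 1.1112e-01 M. pH = -log(1.1112e-01) = 0.95.

pH = 0.95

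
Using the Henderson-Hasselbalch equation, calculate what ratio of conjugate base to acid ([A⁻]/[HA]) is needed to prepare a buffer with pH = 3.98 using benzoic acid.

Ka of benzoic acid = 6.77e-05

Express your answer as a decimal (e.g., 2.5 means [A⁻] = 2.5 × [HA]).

pKa = -log(6.77e-05) = 4.1694. pH = pKa + log([A⁻]/[HA]), so log([A⁻]/[HA]) = pH − pKa = 3.98 − 4.1694 = -0.1894. [A⁻]/[HA] = 10^(-0.1894) = 0.647

[A⁻]/[HA] = 0.647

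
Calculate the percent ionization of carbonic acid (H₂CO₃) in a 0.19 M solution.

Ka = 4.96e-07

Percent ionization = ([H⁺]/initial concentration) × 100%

Using Ka equilibrium: x² + Ka×x - Ka×C = 0. Solving: [H⁺] = 3.0674e-04. Percent = (3.0674e-04/0.19) × 100

Percent ionization = 0.161%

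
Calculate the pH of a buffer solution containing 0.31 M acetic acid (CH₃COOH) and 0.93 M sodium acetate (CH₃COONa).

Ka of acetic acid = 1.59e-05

pKa = -log(1.59e-05) = 4.80. pH = pKa + log([A⁻]/[HA]) = 4.80 + log(0.93/0.31)

pH = 5.28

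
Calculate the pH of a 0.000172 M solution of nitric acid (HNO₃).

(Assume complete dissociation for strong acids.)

[H⁺] = 0.000172 M for strong acid. pH = -log[H⁺] = -log(0.000172)

pH = 3.76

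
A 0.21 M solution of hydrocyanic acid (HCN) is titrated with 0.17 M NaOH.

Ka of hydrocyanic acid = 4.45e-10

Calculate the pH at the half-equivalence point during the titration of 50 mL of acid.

At half-equivalence [HA] = [A⁻], so Henderson-Hasselbalch gives pH = pKa = -log(4.45e-10) = 9.35.

pH = pKa = 9.35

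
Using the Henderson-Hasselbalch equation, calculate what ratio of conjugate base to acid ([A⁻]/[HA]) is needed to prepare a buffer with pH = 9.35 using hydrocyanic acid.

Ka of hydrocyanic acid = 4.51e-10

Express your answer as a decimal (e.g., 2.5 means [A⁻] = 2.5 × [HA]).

pKa = -log(4.51e-10) = 9.3458. pH = pKa + log([A⁻]/[HA]), so log([A⁻]/[HA]) = pH − pKa = 9.35 − 9.3458 = 0.0042. [A⁻]/[HA] = 10^(0.0042) = 1.01

[A⁻]/[HA] = 1.01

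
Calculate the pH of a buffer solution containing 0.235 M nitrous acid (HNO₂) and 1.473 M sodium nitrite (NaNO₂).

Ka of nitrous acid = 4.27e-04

pKa = -log(4.27e-04) = 3.37. pH = pKa + log([A⁻]/[HA]) = 3.37 + log(1.473/0.235)

pH = 4.17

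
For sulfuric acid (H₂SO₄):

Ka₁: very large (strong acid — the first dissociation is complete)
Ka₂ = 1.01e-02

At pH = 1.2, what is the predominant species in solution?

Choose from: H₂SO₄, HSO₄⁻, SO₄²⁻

The first dissociation is complete, so H₂SO₄ itself is never the predominant species in water; pKa₂ = -log(1.01e-02) = 2.00. For a polyprotic acid the predominant species crosses at each pKa: below pKa_n the protonated form dominates, above it the deprotonated form does. At pH = 1.2, the predominant species is HSO₄⁻.

HSO₄⁻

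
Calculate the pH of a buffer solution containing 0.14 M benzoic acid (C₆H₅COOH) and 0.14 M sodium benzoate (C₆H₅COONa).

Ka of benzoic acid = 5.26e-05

pKa = -log(5.26e-05) = 4.28. pH = pKa + log([A⁻]/[HA]) = 4.28 + log(0.14/0.14)

pH = 4.28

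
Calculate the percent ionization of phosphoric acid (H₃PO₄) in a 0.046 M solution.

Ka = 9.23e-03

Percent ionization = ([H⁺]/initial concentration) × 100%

Using Ka equilibrium: x² + Ka×x - Ka×C = 0. Solving: [H⁺] = 1.6501e-02. Percent = (1.6501e-02/0.046) × 100

Percent ionization = 35.9%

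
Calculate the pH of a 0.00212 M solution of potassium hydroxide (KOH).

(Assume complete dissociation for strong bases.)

[OH⁻] = 0.00212 M for strong base. pOH = -log[OH⁻] = 2.67, pH = 14 - pOH

pH = 11.33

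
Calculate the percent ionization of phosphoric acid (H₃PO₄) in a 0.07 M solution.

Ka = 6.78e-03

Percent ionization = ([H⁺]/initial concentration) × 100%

Using Ka equilibrium: x² + Ka×x - Ka×C = 0. Solving: [H⁺] = 1.8657e-02. Percent = (1.8657e-02/0.07) × 100

Percent ionization = 26.7%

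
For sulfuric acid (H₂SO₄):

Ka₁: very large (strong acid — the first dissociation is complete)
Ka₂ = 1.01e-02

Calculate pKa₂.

pKa₂ = -log(Ka₂) = -log(1.01e-02) = 2.00.

pK_{a2} = 2.00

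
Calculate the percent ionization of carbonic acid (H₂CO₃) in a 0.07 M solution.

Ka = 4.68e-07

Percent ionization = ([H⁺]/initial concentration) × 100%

Using Ka equilibrium: x² + Ka×x - Ka×C = 0. Solving: [H⁺] = 1.8076e-04. Percent = (1.8076e-04/0.07) × 100

Percent ionization = 0.258%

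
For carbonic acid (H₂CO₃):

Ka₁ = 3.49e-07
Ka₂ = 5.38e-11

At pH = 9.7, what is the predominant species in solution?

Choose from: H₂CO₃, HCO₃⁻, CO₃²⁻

pKa₁ = 6.46, pKa₂ = 10.27. For a polyprotic acid the predominant species crosses at each pKa: below pKa_n the protonated form dominates, above it the deprotonated form does. At pH = 9.7, the predominant species is HCO₃⁻.

HCO₃⁻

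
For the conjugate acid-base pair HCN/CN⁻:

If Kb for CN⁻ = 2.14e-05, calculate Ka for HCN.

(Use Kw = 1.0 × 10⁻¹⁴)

For a conjugate pair Ka × Kb = Kw, so Ka = Kw/Kb = 1.0 × 10⁻¹⁴ / 2.14e-05 = 4.67e-10.

K_a = 4.67e-10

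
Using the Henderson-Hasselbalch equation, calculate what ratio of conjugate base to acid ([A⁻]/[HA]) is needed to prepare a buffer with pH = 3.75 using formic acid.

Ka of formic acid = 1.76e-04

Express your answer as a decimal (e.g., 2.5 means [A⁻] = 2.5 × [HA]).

pKa = -log(1.76e-04) = 3.7545. pH = pKa + log([A⁻]/[HA]), so log([A⁻]/[HA]) = pH − pKa = 3.75 − 3.7545 = -0.0045. [A⁻]/[HA] = 10^(-0.0045) = 0.990

[A⁻]/[HA] = 0.990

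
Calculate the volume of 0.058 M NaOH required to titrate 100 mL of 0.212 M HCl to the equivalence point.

At equivalence: moles acid = moles base. moles HCl = 0.212 × 100/1000 = 0.0212 mol. V_base = moles / 0.058 × 1000 = 365.5 mL.

V_{base} = 365.5 mL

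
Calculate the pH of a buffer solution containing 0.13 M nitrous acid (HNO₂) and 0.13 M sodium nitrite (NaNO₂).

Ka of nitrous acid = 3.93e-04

pKa = -log(3.93e-04) = 3.41. pH = pKa + log([A⁻]/[HA]) = 3.41 + log(0.13/0.13)

pH = 3.41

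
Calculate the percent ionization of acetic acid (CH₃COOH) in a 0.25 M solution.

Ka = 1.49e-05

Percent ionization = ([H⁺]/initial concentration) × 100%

Using Ka equilibrium: x² + Ka×x - Ka×C = 0. Solving: [H⁺] = 1.9226e-03. Percent = (1.9226e-03/0.25) × 100

Percent ionization = 0.769%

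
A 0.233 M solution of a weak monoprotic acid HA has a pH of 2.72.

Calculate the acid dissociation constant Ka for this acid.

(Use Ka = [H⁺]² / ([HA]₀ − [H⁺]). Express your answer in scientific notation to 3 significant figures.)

[H⁺] = 10^(−pH) = 10^(−2.72) = 1.905e-03 M. For HA ⇌ H⁺ + A⁻, Ka = [H⁺][A⁻]/[HA] = [H⁺]² / ([HA]₀ − [H⁺]) = (1.905e-03)² / (0.233 − 1.905e-03) = 1.57e-05.

K_a = 1.57e-05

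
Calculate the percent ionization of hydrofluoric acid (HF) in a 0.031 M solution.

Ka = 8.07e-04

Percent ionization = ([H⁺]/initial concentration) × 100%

Using Ka equilibrium: x² + Ka×x - Ka×C = 0. Solving: [H⁺] = 4.6144e-03. Percent = (4.6144e-03/0.031) × 100

Percent ionization = 14.9%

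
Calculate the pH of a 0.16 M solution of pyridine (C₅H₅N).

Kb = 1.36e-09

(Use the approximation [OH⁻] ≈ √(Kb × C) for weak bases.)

[OH⁻] = √(Kb × C) = √(1.36e-09 × 0.16) = 1.4751e-05. pOH = 4.83, pH = 14 - pOH

pH = 9.17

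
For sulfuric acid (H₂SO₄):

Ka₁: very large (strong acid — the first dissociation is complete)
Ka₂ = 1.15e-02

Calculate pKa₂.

pKa₂ = -log(Ka₂) = -log(1.15e-02) = 1.94.

pK_{a2} = 1.94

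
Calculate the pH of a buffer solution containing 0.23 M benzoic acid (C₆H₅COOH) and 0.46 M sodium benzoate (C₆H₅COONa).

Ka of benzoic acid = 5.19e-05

pKa = -log(5.19e-05) = 4.28. pH = pKa + log([A⁻]/[HA]) = 4.28 + log(0.46/0.23)

pH = 4.59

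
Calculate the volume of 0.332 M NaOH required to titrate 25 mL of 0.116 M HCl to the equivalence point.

At equivalence: moles acid = moles base. moles HCl = 0.116 × 25/1000 = 0.0029 mol. V_base = moles / 0.332 × 1000 = 8.7 mL.

V_{base} = 8.7 mL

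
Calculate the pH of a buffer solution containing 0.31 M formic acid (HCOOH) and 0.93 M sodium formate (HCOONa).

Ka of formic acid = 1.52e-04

pKa = -log(1.52e-04) = 3.82. pH = pKa + log([A⁻]/[HA]) = 3.82 + log(0.93/0.31)

pH = 4.30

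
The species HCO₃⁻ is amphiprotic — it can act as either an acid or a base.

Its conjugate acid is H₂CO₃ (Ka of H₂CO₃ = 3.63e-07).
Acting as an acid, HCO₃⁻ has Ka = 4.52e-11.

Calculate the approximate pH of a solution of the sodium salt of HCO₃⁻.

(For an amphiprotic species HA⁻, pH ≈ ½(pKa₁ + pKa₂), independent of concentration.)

pKa₁ = -log(3.63e-07) = 6.44; pKa₂ = -log(4.52e-11) = 10.34. For an amphiprotic species, pH ≈ ½(pKa₁ + pKa₂) = ½(6.44 + 10.34) = 8.39.

pH = 8.39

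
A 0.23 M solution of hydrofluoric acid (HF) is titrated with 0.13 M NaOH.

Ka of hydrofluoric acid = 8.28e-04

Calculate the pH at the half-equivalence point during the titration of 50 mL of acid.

At half-equivalence [HA] = [A⁻], so Henderson-Hasselbalch gives pH = pKa = -log(8.28e-04) = 3.08.

pH = pKa = 3.08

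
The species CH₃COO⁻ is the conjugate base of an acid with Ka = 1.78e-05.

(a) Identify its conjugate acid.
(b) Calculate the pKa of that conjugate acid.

(a) The conjugate acid is formed by adding one H⁺ to CH₃COO⁻, giving CH₃COOH. (b) pKa = -log(Ka) = -log(1.78e-05) = 4.75.

Conjugate acid: CH₃COOH; pK_a = 4.75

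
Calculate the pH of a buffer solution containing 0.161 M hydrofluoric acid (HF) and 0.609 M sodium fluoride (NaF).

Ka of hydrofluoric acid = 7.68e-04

pKa = -log(7.68e-04) = 3.11. pH = pKa + log([A⁻]/[HA]) = 3.11 + log(0.609/0.161)

pH = 3.69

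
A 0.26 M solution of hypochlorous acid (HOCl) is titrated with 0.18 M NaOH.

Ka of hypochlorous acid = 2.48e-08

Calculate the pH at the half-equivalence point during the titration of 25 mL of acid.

At half-equivalence [HA] = [A⁻], so Henderson-Hasselbalch gives pH = pKa = -log(2.48e-08) = 7.61.

pH = pKa = 7.61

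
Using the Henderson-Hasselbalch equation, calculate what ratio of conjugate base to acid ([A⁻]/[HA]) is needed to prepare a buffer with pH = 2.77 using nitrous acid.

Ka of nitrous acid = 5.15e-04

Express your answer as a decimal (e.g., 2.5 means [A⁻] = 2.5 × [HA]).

pKa = -log(5.15e-04) = 3.2882. pH = pKa + log([A⁻]/[HA]), so log([A⁻]/[HA]) = pH − pKa = 2.77 − 3.2882 = -0.5182. [A⁻]/[HA] = 10^(-0.5182) = 0.303

[A⁻]/[HA] = 0.303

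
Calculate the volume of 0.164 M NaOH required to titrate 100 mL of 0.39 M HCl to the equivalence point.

At equivalence: moles acid = moles base. moles HCl = 0.39 × 100/1000 = 0.039 mol. V_base = moles / 0.164 × 1000 = 237.8 mL.

V_{base} = 237.8 mL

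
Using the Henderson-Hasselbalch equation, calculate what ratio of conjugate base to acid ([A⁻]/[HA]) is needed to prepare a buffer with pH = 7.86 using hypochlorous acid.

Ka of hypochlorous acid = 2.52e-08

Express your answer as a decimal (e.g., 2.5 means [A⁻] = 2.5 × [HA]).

pKa = -log(2.52e-08) = 7.5986. pH = pKa + log([A⁻]/[HA]), so log([A⁻]/[HA]) = pH − pKa = 7.86 − 7.5986 = 0.2614. [A⁻]/[HA] = 10^(0.2614) = 1.83

[A⁻]/[HA] = 1.83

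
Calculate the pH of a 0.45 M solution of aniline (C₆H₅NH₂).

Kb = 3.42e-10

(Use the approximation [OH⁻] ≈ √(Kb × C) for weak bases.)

[OH⁻] = √(Kb × C) = √(3.42e-10 × 0.45) = 1.2406e-05. pOH = 4.91, pH = 14 - pOH

pH = 9.09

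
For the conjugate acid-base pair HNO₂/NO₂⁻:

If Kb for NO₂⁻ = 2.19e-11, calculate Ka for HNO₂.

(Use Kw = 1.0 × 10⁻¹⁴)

For a conjugate pair Ka × Kb = Kw, so Ka = Kw/Kb = 1.0 × 10⁻¹⁴ / 2.19e-11 = 4.57e-04.

K_a = 4.57e-04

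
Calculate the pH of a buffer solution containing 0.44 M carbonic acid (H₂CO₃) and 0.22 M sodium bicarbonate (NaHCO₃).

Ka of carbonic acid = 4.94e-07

pKa = -log(4.94e-07) = 6.31. pH = pKa + log([A⁻]/[HA]) = 6.31 + log(0.22/0.44)

pH = 6.01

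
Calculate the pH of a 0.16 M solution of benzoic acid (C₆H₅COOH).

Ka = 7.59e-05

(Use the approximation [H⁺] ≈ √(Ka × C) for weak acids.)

[H⁺] = √(Ka × C) = √(7.59e-05 × 0.16) = 3.4848e-03. pH = -log(3.4848e-03)

pH = 2.46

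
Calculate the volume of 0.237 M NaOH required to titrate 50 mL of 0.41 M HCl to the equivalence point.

At equivalence: moles acid = moles base. moles HCl = 0.41 × 50/1000 = 0.0205 mol. V_base = moles / 0.237 × 1000 = 86.5 mL.

V_{base} = 86.5 mL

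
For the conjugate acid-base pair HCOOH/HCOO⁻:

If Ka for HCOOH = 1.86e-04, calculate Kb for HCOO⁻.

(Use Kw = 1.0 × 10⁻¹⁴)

For a conjugate pair Ka × Kb = Kw, so Kb = Kw/Ka = 1.0 × 10⁻¹⁴ / 1.86e-04 = 5.38e-11.

K_b = 5.38e-11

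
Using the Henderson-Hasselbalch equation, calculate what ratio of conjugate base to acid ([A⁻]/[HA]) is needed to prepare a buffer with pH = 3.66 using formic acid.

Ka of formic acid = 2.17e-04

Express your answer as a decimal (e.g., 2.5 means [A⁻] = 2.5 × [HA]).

pKa = -log(2.17e-04) = 3.6635. pH = pKa + log([A⁻]/[HA]), so log([A⁻]/[HA]) = pH − pKa = 3.66 − 3.6635 = -0.0035. [A⁻]/[HA] = 10^(-0.0035) = 0.992

[A⁻]/[HA] = 0.992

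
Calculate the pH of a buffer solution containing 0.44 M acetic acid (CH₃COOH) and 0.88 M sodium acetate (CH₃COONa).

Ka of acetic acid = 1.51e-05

pKa = -log(1.51e-05) = 4.82. pH = pKa + log([A⁻]/[HA]) = 4.82 + log(0.88/0.44)

pH = 5.12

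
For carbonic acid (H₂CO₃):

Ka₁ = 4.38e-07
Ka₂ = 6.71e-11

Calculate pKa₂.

pKa₂ = -log(Ka₂) = -log(6.71e-11) = 10.17.

pK_{a2} = 10.17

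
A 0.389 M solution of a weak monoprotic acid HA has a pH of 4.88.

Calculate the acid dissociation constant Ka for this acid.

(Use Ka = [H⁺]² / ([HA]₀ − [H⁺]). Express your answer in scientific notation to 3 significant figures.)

[H⁺] = 10^(−pH) = 10^(−4.88) = 1.318e-05 M. For HA ⇌ H⁺ + A⁻, Ka = [H⁺][A⁻]/[HA] = [H⁺]² / ([HA]₀ − [H⁺]) = (1.318e-05)² / (0.389 − 1.318e-05) = 4.47e-10.

K_a = 4.47e-10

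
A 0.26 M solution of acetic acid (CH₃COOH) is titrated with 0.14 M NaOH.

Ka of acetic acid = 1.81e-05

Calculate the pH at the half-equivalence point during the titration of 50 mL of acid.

At half-equivalence [HA] = [A⁻], so Henderson-Hasselbalch gives pH = pKa = -log(1.81e-05) = 4.74.

pH = pKa = 4.74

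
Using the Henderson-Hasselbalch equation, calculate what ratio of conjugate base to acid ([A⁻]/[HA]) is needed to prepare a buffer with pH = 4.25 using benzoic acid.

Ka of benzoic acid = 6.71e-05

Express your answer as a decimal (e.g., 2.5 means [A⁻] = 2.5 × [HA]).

pKa = -log(6.71e-05) = 4.1733. pH = pKa + log([A⁻]/[HA]), so log([A⁻]/[HA]) = pH − pKa = 4.25 − 4.1733 = 0.0767. [A⁻]/[HA] = 10^(0.0767) = 1.19

[A⁻]/[HA] = 1.19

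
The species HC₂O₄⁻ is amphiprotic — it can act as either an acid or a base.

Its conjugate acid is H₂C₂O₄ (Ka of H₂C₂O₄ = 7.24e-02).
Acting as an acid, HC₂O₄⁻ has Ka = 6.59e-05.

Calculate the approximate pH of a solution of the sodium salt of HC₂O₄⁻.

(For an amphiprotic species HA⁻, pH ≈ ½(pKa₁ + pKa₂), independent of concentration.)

pKa₁ = -log(7.24e-02) = 1.14; pKa₂ = -log(6.59e-05) = 4.18. For an amphiprotic species, pH ≈ ½(pKa₁ + pKa₂) = ½(1.14 + 4.18) = 2.66.

pH = 2.66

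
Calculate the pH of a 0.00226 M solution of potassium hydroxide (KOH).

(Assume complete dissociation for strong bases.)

[OH⁻] = 0.00226 M for strong base. pOH = -log[OH⁻] = 2.65, pH = 14 - pOH

pH = 11.35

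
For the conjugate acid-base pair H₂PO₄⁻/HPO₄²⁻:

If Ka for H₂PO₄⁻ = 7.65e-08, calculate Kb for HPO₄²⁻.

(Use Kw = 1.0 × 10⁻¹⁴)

For a conjugate pair Ka × Kb = Kw, so Kb = Kw/Ka = 1.0 × 10⁻¹⁴ / 7.65e-08 = 1.31e-07.

K_b = 1.31e-07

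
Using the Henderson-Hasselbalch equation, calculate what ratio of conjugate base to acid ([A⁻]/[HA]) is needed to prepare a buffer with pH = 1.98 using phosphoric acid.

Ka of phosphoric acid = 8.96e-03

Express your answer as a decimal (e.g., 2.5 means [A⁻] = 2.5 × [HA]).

pKa = -log(8.96e-03) = 2.0477. pH = pKa + log([A⁻]/[HA]), so log([A⁻]/[HA]) = pH − pKa = 1.98 − 2.0477 = -0.0677. [A⁻]/[HA] = 10^(-0.0677) = 0.856

[A⁻]/[HA] = 0.856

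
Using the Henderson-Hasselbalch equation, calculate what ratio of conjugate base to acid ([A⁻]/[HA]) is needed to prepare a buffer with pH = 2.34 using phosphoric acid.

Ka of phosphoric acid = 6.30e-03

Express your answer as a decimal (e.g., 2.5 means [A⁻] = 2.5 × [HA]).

pKa = -log(6.30e-03) = 2.2007. pH = pKa + log([A⁻]/[HA]), so log([A⁻]/[HA]) = pH − pKa = 2.34 − 2.2007 = 0.1393. [A⁻]/[HA] = 10^(0.1393) = 1.38

[A⁻]/[HA] = 1.38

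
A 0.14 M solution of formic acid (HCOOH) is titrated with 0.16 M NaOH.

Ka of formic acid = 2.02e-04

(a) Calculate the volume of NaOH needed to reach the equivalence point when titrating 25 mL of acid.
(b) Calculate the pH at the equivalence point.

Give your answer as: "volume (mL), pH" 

moles acid = 0.14 × 25/1000 = 0.0035 mol; V_base = moles/0.16 × 1000 = 21.9 mL. At equivalence only the conjugate base is present: [A⁻] = 0.0035/0.047 = 7.4667e-02 M. Kb = Kw/Ka = 4.95e-11; [OH⁻] = √(Kb × [A⁻]) = 1.9226e-06; pOH = 5.72; pH = 14 - pOH = 8.28.

V = 21.9 mL, pH = 8.28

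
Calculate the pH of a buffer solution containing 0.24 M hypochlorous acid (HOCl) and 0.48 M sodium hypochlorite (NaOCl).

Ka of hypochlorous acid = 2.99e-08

pKa = -log(2.99e-08) = 7.52. pH = pKa + log([A⁻]/[HA]) = 7.52 + log(0.48/0.24)

pH = 7.83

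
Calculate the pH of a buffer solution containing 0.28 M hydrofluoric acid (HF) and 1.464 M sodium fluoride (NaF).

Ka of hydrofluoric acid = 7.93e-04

pKa = -log(7.93e-04) = 3.10. pH = pKa + log([A⁻]/[HA]) = 3.10 + log(1.464/0.28)

pH = 3.82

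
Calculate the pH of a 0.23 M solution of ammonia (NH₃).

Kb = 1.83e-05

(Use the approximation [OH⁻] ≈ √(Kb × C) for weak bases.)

[OH⁻] = √(Kb × C) = √(1.83e-05 × 0.23) = 2.0516e-03. pOH = 2.69, pH = 14 - pOH

pH = 11.31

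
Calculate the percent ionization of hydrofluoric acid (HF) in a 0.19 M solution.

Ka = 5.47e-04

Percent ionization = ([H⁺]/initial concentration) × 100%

Using Ka equilibrium: x² + Ka×x - Ka×C = 0. Solving: [H⁺] = 9.9248e-03. Percent = (9.9248e-03/0.19) × 100

Percent ionization = 5.22%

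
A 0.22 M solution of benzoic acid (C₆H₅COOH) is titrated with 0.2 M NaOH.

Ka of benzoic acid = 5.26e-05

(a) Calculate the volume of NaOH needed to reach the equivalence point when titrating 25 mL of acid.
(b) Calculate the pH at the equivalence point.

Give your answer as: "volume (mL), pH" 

moles acid = 0.22 × 25/1000 = 0.0055 mol; V_base = moles/0.2 × 1000 = 27.5 mL. At equivalence only the conjugate base is present: [A⁻] = 0.0055/0.052 = 1.0476e-01 M. Kb = Kw/Ka = 1.90e-10; [OH⁻] = √(Kb × [A⁻]) = 4.4628e-06; pOH = 5.35; pH = 14 - pOH = 8.65.

V = 27.5 mL, pH = 8.65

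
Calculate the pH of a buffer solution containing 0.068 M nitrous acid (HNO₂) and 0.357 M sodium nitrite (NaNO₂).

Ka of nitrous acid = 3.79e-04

pKa = -log(3.79e-04) = 3.42. pH = pKa + log([A⁻]/[HA]) = 3.42 + log(0.357/0.068)

pH = 4.14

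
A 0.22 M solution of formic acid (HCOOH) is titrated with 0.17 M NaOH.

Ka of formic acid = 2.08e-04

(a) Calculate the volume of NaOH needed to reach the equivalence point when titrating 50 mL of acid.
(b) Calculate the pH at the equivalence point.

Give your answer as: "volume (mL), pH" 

moles acid = 0.22 × 50/1000 = 0.011 mol; V_base = moles/0.17 × 1000 = 64.7 mL. At equivalence only the conjugate base is present: [A⁻] = 0.011/0.115 = 9.5897e-02 M. Kb = Kw/Ka = 4.81e-11; [OH⁻] = √(Kb × [A⁻]) = 2.1472e-06; pOH = 5.67; pH = 14 - pOH = 8.33.

V = 64.7 mL, pH = 8.33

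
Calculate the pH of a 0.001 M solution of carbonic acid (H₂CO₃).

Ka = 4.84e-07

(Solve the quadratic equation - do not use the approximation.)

x² + Ka×x - Ka×C = 0. Using quadratic formula: [H⁺] = 2.1759e-05

pH = 4.66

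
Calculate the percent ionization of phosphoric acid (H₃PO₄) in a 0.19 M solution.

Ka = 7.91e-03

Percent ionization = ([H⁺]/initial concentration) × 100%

Using Ka equilibrium: x² + Ka×x - Ka×C = 0. Solving: [H⁺] = 3.5013e-02. Percent = (3.5013e-02/0.19) × 100

Percent ionization = 18.4%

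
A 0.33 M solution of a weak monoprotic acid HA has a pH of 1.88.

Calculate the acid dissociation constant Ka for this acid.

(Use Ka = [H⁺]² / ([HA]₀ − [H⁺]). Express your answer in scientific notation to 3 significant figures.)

[H⁺] = 10^(−pH) = 10^(−1.88) = 1.318e-02 M. For HA ⇌ H⁺ + A⁻, Ka = [H⁺][A⁻]/[HA] = [H⁺]² / ([HA]₀ − [H⁺]) = (1.318e-02)² / (0.33 − 1.318e-02) = 5.49e-04.

K_a = 5.49e-04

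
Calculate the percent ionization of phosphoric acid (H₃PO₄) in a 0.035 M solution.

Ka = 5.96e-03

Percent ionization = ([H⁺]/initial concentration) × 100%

Using Ka equilibrium: x² + Ka×x - Ka×C = 0. Solving: [H⁺] = 1.1767e-02. Percent = (1.1767e-02/0.035) × 100

Percent ionization = 33.6%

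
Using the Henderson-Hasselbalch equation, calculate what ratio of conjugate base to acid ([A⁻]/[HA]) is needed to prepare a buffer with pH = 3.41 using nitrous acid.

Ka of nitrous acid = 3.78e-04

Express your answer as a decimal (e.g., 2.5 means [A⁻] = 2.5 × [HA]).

pKa = -log(3.78e-04) = 3.4225. pH = pKa + log([A⁻]/[HA]), so log([A⁻]/[HA]) = pH − pKa = 3.41 − 3.4225 = -0.0125. [A⁻]/[HA] = 10^(-0.0125) = 0.972

[A⁻]/[HA] = 0.972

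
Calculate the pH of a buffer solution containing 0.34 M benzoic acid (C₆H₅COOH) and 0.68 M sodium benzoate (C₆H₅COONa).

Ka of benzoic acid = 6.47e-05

pKa = -log(6.47e-05) = 4.19. pH = pKa + log([A⁻]/[HA]) = 4.19 + log(0.68/0.34)

pH = 4.49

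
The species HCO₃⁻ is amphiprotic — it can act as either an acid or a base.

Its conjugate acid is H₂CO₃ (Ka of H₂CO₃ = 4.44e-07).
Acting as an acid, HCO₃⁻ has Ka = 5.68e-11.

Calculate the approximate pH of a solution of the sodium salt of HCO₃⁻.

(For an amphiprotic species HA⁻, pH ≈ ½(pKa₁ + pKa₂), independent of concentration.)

pKa₁ = -log(4.44e-07) = 6.35; pKa₂ = -log(5.68e-11) = 10.25. For an amphiprotic species, pH ≈ ½(pKa₁ + pKa₂) = ½(6.35 + 10.25) = 8.30.

pH = 8.30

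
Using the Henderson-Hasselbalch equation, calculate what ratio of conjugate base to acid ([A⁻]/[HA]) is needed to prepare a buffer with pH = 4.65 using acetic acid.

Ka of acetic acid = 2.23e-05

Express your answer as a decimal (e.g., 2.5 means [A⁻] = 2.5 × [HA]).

pKa = -log(2.23e-05) = 4.6517. pH = pKa + log([A⁻]/[HA]), so log([A⁻]/[HA]) = pH − pKa = 4.65 − 4.6517 = -0.0017. [A⁻]/[HA] = 10^(-0.0017) = 0.996

[A⁻]/[HA] = 0.996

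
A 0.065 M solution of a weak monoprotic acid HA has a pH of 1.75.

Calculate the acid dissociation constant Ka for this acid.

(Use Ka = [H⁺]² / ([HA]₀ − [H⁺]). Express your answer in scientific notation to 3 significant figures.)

[H⁺] = 10^(−pH) = 10^(−1.75) = 1.778e-02 M. For HA ⇌ H⁺ + A⁻, Ka = [H⁺][A⁻]/[HA] = [H⁺]² / ([HA]₀ − [H⁺]) = (1.778e-02)² / (0.065 − 1.778e-02) = 6.70e-03.

K_a = 6.70e-03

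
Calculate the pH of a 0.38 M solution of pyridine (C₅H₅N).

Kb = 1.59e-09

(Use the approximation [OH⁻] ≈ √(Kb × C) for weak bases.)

[OH⁻] = √(Kb × C) = √(1.59e-09 × 0.38) = 2.4580e-05. pOH = 4.61, pH = 14 - pOH

pH = 9.39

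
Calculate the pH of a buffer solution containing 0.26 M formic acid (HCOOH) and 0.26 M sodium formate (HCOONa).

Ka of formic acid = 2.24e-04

pKa = -log(2.24e-04) = 3.65. pH = pKa + log([A⁻]/[HA]) = 3.65 + log(0.26/0.26)

pH = 3.65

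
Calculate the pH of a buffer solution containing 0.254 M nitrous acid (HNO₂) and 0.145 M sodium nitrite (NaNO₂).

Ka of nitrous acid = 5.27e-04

pKa = -log(5.27e-04) = 3.28. pH = pKa + log([A⁻]/[HA]) = 3.28 + log(0.145/0.254)

pH = 3.03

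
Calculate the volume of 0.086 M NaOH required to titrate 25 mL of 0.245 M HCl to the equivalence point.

At equivalence: moles acid = moles base. moles HCl = 0.245 × 25/1000 = 0.006125 mol. V_base = moles / 0.086 × 1000 = 71.2 mL.

V_{base} = 71.2 mL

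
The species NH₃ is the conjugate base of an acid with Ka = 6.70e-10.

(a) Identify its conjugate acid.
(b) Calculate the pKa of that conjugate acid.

(a) The conjugate acid is formed by adding one H⁺ to NH₃, giving NH₄⁺. (b) pKa = -log(Ka) = -log(6.70e-10) = 9.17.

Conjugate acid: NH₄⁺; pK_a = 9.17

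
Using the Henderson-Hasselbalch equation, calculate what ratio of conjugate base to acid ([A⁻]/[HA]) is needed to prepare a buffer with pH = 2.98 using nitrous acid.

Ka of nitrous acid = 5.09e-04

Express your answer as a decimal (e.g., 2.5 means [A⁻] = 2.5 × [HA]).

pKa = -log(5.09e-04) = 3.2933. pH = pKa + log([A⁻]/[HA]), so log([A⁻]/[HA]) = pH − pKa = 2.98 − 3.2933 = -0.3133. [A⁻]/[HA] = 10^(-0.3133) = 0.486

[A⁻]/[HA] = 0.486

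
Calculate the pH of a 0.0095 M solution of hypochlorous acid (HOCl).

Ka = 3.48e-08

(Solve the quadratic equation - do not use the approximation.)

x² + Ka×x - Ka×C = 0. Using quadratic formula: [H⁺] = 1.8165e-05

pH = 4.74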